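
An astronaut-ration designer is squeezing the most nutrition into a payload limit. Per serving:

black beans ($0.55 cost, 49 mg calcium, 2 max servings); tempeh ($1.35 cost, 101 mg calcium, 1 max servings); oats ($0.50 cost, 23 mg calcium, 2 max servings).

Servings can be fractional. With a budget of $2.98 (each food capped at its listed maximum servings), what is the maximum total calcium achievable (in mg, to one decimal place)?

Calcium per dollar: black beans 89.09, tempeh 74.81, oats 46.
Take 2 servings of black beans: spends $1.10, +98.0 mg calcium (running total 98.0 mg).
Take 1 serving of tempeh: spends $1.35, +101.0 mg calcium (running total 199.0 mg).
Take 1.06 servings of oats: spends $0.53, +24.4 mg calcium (running total 223.4 mg).
Greedy by best ratio exhausts the cost allowance optimally: 223.4 mg.

223.4 mg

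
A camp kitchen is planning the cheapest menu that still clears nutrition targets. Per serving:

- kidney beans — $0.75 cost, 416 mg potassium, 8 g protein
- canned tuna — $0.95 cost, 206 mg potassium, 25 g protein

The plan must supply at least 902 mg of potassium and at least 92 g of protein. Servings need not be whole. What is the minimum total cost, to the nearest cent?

$3.68

Compare the cost at each extreme point of the feasible region.
kidney beans only: max(902/416, 92/8) = 11.5 servings → $8.62.
canned tuna only: max(902/206, 92/25) = 4.379 servings → $4.16.
kidney beans + canned tuna with both tight: 0.4111 servings and 3.548 servings → $3.68.
So the least-cost plan costs $3.68.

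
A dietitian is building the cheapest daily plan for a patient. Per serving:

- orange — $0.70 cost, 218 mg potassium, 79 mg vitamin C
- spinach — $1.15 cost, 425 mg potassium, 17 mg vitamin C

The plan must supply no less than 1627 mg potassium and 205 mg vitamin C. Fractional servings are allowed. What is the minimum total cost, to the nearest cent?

Minimising a linear cost over {potassium ≥ 1627, vitamin C ≥ 205, servings ≥ 0} — the optimum is at a vertex, using one or two foods.
orange only: max(1627/218, 205/79) = 7.463 servings → $5.22.
spinach only: max(1627/425, 205/17) = 12.06 servings → $13.87.
orange + spinach with both tight: 1.991 servings and 2.807 servings → $4.62.
So the least-cost plan costs $4.62.

$4.62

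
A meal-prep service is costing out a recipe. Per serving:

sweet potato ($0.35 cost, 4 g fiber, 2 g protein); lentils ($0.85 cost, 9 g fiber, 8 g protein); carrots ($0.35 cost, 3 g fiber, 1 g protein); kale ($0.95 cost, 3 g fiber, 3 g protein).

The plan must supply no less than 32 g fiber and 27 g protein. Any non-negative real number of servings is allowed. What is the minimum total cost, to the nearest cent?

For a min-cost LP with two ≥-constraints, a basic feasible solution has at most two positive variables.
sweet potato only: max(32/4, 27/2) = 13.5 servings → $4.72.
lentils only: max(32/9, 27/8) = 3.556 servings → $3.02.
carrots only: max(32/3, 27/1) = 27 servings → $9.45.
kale only: max(32/3, 27/3) = 10.67 servings → $10.13.
sweet potato + lentils with both tight: 0.9286 servings and 3.143 servings → $3.00.
sweet potato + carrots: intersection lies outside the first quadrant.
sweet potato + kale with both tight: 2.5 servings and 7.333 servings → $7.84.
lentils + carrots with both tight: 3.267 servings and 0.8667 servings → $3.08.
lentils + kale with both targets exact would need a negative amount; discard.
carrots + kale with both tight: 2.5 servings and 8.167 servings → $8.63.
The minimum over all feasible corners is $3.00.

$3.00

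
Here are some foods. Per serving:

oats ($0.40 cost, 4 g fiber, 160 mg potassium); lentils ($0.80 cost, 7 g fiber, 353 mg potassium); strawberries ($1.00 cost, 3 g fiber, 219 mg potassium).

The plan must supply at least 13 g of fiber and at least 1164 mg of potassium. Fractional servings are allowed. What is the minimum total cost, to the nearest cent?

oats only: max(13/4, 1164/160) = 7.275 servings → $2.91.
lentils only: max(13/7, 1164/353) = 3.297 servings → $2.64.
strawberries only: max(13/3, 1164/219) = 5.315 servings → $5.32.
oats + lentils: intersection lies outside the first quadrant.
oats + strawberries: the both-tight solution has a negative serving — not a feasible corner.
lentils + strawberries with both targets exact would need a negative amount; discard.
So the least-cost plan costs $2.64.

$2.64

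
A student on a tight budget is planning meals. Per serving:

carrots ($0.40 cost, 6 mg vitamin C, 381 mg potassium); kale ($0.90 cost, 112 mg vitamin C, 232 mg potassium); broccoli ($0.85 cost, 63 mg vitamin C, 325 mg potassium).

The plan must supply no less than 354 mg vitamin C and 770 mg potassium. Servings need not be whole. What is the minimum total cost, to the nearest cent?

$2.88

For a min-cost LP with two ≥-constraints, a basic feasible solution has at most two positive variables.
carrots only: max(354/6, 770/381) = 59 servings → $23.60.
kale only: max(354/112, 770/232) = 3.319 servings → $2.99.
broccoli only: max(354/63, 770/325) = 5.619 servings → $4.78.
carrots + kale with both tight: 0.09961 servings and 3.155 servings → $2.88.
carrots + broccoli: the both-tight solution has a negative serving — not a feasible corner.
kale + broccoli with both tight: 3.055 servings and 0.1888 servings → $2.91.
Cheapest feasible corner: $2.88.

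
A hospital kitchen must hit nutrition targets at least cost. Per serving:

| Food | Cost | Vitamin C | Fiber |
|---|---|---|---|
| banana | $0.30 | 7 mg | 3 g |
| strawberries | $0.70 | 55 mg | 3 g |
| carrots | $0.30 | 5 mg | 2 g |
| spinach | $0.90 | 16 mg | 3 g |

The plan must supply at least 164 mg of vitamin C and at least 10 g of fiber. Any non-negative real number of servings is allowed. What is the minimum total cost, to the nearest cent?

$2.17

At the optimum either one food covers both requirements or two foods hit both targets exactly; no other combination can be cheaper.
banana only: max(164/7, 10/3) = 23.43 servings → $7.03.
strawberries only: max(164/55, 10/3) = 3.333 servings → $2.33.
carrots only: max(164/5, 10/2) = 32.8 servings → $9.84.
spinach only: max(164/16, 10/3) = 10.25 servings → $9.22.
banana + strawberries with both tight: 0.4028 servings and 2.931 servings → $2.17.
banana + carrots: intersection lies outside the first quadrant.
banana + spinach: the both-tight solution has a negative serving — not a feasible corner.
strawberries + carrots with both tight: 2.926 servings and 0.6105 servings → $2.23.
strawberries + spinach with both tight: 2.838 servings and 0.4957 servings → $2.43.
carrots + spinach: the both-tight solution has a negative serving — not a feasible corner.
Cheapest feasible corner: $2.17.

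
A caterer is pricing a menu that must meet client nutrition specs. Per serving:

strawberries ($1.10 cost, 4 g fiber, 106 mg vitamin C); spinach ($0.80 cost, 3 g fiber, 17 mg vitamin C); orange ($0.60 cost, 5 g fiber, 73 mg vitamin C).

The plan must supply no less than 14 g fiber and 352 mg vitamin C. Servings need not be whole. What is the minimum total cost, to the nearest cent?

$2.89

Two binding constraints pin down two serving amounts, so the optimal mix uses at most two foods. The candidates are each food alone (scaled to the tighter of fiber/vitamin C) and each pair with both constraints tight.
strawberries only: max(14/4, 352/106) = 3.5 servings → $3.85.
spinach only: max(14/3, 352/17) = 20.71 servings → $16.56.
orange only: max(14/5, 352/73) = 4.822 servings → $2.89.
strawberries + spinach with both tight: 3.272 servings and 0.304 servings → $3.84.
strawberries + orange with both tight: 3.101 servings and 0.3193 servings → $3.60.
spinach + orange: intersection lies outside the first quadrant.
Cheapest feasible corner: $2.89.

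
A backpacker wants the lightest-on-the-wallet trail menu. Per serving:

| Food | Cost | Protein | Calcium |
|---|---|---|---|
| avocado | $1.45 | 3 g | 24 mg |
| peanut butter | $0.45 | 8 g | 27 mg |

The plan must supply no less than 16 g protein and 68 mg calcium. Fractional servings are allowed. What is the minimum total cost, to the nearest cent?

Minimising a linear cost over {protein ≥ 16, calcium ≥ 68, servings ≥ 0} — the optimum is at a vertex, using one or two foods.
avocado only: max(16/3, 68/24) = 5.333 servings → $7.73.
peanut butter only: max(16/8, 68/27) = 2.519 servings → $1.13.
avocado + peanut butter with both tight: 1.009 servings and 1.622 servings → $2.19.
So the least-cost plan costs $1.13.

$1.13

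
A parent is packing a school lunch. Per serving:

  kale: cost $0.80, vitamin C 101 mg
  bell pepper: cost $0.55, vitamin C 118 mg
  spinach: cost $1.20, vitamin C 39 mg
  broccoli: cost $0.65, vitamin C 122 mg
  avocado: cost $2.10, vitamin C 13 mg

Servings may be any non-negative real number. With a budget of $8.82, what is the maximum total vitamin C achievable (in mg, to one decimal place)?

Vitamin C per dollar: bell pepper 214.5, broccoli 187.7, kale 126.2, spinach 32.5, avocado 6.19.
With no serving limits, spend the whole cost allowance on bell pepper: $8.82 / $0.55 × 118 mg = 1892.3 mg.

1892.3 mg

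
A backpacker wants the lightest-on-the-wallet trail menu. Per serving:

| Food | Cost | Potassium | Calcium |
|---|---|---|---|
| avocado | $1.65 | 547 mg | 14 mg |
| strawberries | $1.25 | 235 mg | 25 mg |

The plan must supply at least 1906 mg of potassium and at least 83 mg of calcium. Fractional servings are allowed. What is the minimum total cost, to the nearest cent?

For a min-cost LP with two ≥-constraints, a basic feasible solution has at most two positive variables.
avocado only: max(1906/547, 83/14) = 5.929 servings → $9.78.
strawberries only: max(1906/235, 83/25) = 8.111 servings → $10.14.
avocado + strawberries with both tight: 2.71 servings and 1.802 servings → $6.72.
So the least-cost plan costs $6.72.

$6.72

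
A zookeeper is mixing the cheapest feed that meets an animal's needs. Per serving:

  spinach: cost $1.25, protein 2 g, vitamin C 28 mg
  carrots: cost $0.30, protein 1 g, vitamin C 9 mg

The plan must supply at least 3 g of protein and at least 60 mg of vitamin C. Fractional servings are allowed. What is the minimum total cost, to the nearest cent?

$2.00

spinach only: max(3/2, 60/28) = 2.143 servings → $2.68.
carrots only: max(3/1, 60/9) = 6.667 servings → $2.00.
spinach + carrots: the both-tight solution has a negative serving — not a feasible corner.
So the least-cost plan costs $2.00.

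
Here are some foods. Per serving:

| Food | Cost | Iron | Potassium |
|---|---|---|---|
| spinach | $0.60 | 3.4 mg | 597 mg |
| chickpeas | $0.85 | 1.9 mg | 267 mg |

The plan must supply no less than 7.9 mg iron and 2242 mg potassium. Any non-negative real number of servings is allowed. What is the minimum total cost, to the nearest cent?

$2.25

With two linear requirements the optimum uses one or two foods; enumerate the corners.
spinach only: max(7.9/3.4, 2242/597) = 3.755 servings → $2.25.
chickpeas only: max(7.9/1.9, 2242/267) = 8.397 servings → $7.14.
spinach + chickpeas: the both-tight solution has a negative serving — not a feasible corner.
So the least-cost plan costs $2.25.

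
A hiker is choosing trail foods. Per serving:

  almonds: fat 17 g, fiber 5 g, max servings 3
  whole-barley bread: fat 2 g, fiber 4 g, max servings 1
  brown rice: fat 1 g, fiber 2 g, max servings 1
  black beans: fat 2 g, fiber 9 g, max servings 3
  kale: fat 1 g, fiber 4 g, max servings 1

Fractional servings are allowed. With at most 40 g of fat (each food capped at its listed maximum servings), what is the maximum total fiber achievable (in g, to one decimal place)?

45.8 g

Fiber per g fat: black beans 4.5, kale 4, whole-barley bread 2, brown rice 2, almonds 0.2941.
Take 3 servings of black beans: uses 6 g fat, +27.0 g fiber (running total 27.0 g).
Take 1 serving of kale: uses 1 g fat, +4.0 g fiber (running total 31.0 g).
Take 1 serving of whole-barley bread: uses 2 g fat, +4.0 g fiber (running total 35.0 g).
Take 1 serving of brown rice: uses 1 g fat, +2.0 g fiber (running total 37.0 g).
Take 1.765 servings of almonds: uses 30 g fat, +8.8 g fiber (running total 45.8 g).
Greedy by best ratio exhausts the fat allowance optimally: 45.8 g.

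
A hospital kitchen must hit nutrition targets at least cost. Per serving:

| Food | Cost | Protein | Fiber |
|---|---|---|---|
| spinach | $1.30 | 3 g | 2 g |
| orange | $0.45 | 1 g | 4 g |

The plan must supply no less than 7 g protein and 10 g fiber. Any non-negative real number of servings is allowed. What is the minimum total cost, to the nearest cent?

An LP optimum is at a vertex; with two nutrient constraints at most two foods are used. Check each candidate.
spinach only: max(7/3, 10/2) = 5 servings → $6.50.
orange only: max(7/1, 10/4) = 7 servings → $3.15.
spinach + orange with both tight: 1.8 servings and 1.6 servings → $3.06.
So the least-cost plan costs $3.06.

$3.06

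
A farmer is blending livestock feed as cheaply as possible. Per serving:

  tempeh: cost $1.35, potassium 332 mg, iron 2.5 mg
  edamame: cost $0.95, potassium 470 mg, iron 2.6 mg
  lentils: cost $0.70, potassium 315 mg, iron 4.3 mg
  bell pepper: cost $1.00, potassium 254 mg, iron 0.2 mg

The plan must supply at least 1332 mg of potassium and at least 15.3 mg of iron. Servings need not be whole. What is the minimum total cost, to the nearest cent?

Two binding constraints pin down two serving amounts, so the optimal mix uses at most two foods. The candidates are each food alone (scaled to the tighter of potassium/iron) and each pair with both constraints tight.
tempeh only: max(1332/332, 15.3/2.5) = 6.12 servings → $8.26.
edamame only: max(1332/470, 15.3/2.6) = 5.885 servings → $5.59.
lentils only: max(1332/315, 15.3/4.3) = 4.229 servings → $2.96.
bell pepper only: max(1332/254, 15.3/0.2) = 76.5 servings → $76.50.
tempeh + edamame with both targets exact would need a negative amount; discard.
tempeh + lentils with both tight: 1.419 servings and 2.733 servings → $3.83.
tempeh + bell pepper: the both-tight solution has a negative serving — not a feasible corner.
edamame + lentils with both tight: 0.7555 servings and 3.101 servings → $2.89.
edamame + bell pepper: intersection lies outside the first quadrant.
lentils + bell pepper with both tight: 3.517 servings and 0.8823 servings → $3.34.
The minimum over all feasible corners is $2.89.

$2.89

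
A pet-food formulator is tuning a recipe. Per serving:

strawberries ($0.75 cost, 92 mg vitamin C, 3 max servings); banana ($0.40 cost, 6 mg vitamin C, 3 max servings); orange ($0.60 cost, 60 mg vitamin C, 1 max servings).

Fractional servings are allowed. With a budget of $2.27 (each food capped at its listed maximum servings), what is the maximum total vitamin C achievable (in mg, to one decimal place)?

Vitamin C per dollar: strawberries 122.7, orange 100, banana 15.
Take 3 servings of strawberries: spends $2.25, +276.0 mg vitamin C (running total 276.0 mg).
Take 0.03333 servings of orange: spends $0.02, +2.0 mg vitamin C (running total 278.0 mg).
Greedy by best ratio exhausts the cost allowance optimally: 278.0 mg.

278.0 mg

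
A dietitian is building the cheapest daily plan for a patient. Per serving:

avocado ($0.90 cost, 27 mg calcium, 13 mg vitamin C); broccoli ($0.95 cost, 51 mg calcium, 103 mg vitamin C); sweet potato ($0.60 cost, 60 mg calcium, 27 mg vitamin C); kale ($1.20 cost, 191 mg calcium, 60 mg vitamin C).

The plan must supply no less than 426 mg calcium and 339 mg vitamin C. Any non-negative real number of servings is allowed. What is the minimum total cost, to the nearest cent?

$4.16

An LP optimum is at a vertex; with two nutrient constraints at most two foods are used. Check each candidate.
avocado only: max(426/27, 339/13) = 26.08 servings → $23.47.
broccoli only: max(426/51, 339/103) = 8.353 servings → $7.94.
sweet potato only: max(426/60, 339/27) = 12.56 servings → $7.53.
kale only: max(426/191, 339/60) = 5.65 servings → $6.78.
avocado + broccoli with both tight: 12.55 servings and 1.707 servings → $12.92.
avocado + sweet potato: intersection lies outside the first quadrant.
avocado + kale: the both-tight solution has a negative serving — not a feasible corner.
broccoli + sweet potato with both tight: 1.84 servings and 5.536 servings → $5.07.
broccoli + kale with both tight: 2.359 servings and 1.6 servings → $4.16.
sweet potato + kale: intersection lies outside the first quadrant.
The minimum over all feasible corners is $4.16.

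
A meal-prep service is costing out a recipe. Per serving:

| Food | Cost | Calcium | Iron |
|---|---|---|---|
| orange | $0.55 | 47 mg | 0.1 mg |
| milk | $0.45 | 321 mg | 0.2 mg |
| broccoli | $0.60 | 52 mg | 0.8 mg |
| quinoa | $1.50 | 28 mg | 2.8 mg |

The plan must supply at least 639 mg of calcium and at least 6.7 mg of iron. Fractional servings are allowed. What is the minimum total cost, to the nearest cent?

Check every corner: each single food scaled to meet both minima, and each pair solved so both constraints bind.
orange only: max(639/47, 6.7/0.1) = 67 servings → $36.85.
milk only: max(639/321, 6.7/0.2) = 33.5 servings → $15.07.
broccoli only: max(639/52, 6.7/0.8) = 12.29 servings → $7.37.
quinoa only: max(639/28, 6.7/2.8) = 22.82 servings → $34.23.
orange + milk: the both-tight solution has a negative serving — not a feasible corner.
orange + broccoli with both tight: 5.025 servings and 7.747 servings → $7.41.
orange + quinoa with both tight: 12.43 servings and 1.949 servings → $9.76.
milk + broccoli with both tight: 0.6607 servings and 8.21 servings → $5.22.
milk + quinoa with both tight: 1.793 servings and 2.265 servings → $4.20.
broccoli + quinoa: intersection lies outside the first quadrant.
Cheapest feasible corner: $4.20.

$4.20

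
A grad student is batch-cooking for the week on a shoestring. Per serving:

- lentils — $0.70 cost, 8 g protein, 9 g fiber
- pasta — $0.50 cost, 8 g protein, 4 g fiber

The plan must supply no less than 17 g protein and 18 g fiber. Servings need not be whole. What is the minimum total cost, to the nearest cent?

$1.44

This is a tiny linear program; its minimum lies at a vertex of the feasible set. List the vertices and price them.
lentils only: max(17/8, 18/9) = 2.125 servings → $1.49.
pasta only: max(17/8, 18/4) = 4.5 servings → $2.25.
lentils + pasta with both tight: 1.9 servings and 0.225 servings → $1.44.
So the least-cost plan costs $1.44.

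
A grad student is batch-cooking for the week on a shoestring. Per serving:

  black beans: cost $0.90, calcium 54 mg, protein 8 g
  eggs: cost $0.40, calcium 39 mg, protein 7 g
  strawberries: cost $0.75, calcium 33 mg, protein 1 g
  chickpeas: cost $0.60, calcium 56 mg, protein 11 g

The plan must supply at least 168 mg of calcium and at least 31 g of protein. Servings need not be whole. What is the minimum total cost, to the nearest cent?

$1.75

Minimising a linear cost over {calcium ≥ 168, protein ≥ 31, servings ≥ 0} — the optimum is at a vertex, using one or two foods.
black beans only: max(168/54, 31/8) = 3.875 servings → $3.49.
eggs only: max(168/39, 31/7) = 4.429 servings → $1.77.
strawberries only: max(168/33, 31/1) = 31 servings → $23.25.
chickpeas only: max(168/56, 31/11) = 3 servings → $1.80.
black beans + eggs: the both-tight solution has a negative serving — not a feasible corner.
black beans + strawberries: intersection lies outside the first quadrant.
black beans + chickpeas with both tight: 0.7671 servings and 2.26 servings → $2.05.
eggs + strawberries with both targets exact would need a negative amount; discard.
eggs + chickpeas with both tight: 3.027 servings and 0.8919 servings → $1.75.
strawberries + chickpeas with both tight: 0.3648 servings and 2.785 servings → $1.94.
So the least-cost plan costs $1.75.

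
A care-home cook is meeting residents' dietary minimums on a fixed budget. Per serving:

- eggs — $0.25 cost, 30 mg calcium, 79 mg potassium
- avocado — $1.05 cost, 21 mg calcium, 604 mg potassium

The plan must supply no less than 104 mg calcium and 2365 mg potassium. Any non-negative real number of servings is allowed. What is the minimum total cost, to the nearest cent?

$4.20

An LP optimum is at a vertex; with two nutrient constraints at most two foods are used. Check each candidate.
eggs only: max(104/30, 2365/79) = 29.94 servings → $7.48.
avocado only: max(104/21, 2365/604) = 4.952 servings → $5.20.
eggs + avocado with both tight: 0.7989 servings and 3.811 servings → $4.20.
The minimum over all feasible corners is $4.20.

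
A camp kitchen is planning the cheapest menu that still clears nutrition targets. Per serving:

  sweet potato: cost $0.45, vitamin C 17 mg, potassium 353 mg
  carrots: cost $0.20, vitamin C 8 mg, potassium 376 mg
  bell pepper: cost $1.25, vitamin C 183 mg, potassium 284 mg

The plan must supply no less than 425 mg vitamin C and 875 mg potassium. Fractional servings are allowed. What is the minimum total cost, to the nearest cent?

The cheapest plan sits at a corner of the feasible region — with two constraints it uses at most two foods.
sweet potato only: max(425/17, 875/353) = 25 servings → $11.25.
carrots only: max(425/8, 875/376) = 53.12 servings → $10.62.
bell pepper only: max(425/183, 875/284) = 3.081 servings → $3.85.
sweet potato + carrots: intersection lies outside the first quadrant.
sweet potato + bell pepper with both tight: 0.6596 servings and 2.261 servings → $3.12.
carrots + bell pepper with both tight: 0.5925 servings and 2.297 servings → $2.99.
Cheapest feasible corner: $2.99.

$2.99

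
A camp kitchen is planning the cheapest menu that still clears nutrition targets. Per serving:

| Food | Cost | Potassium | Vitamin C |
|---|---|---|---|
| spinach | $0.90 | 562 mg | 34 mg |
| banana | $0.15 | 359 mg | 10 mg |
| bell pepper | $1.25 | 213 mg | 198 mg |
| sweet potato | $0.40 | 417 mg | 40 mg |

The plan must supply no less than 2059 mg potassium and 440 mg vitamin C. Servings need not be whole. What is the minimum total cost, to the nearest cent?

$3.17

This is a tiny linear program; its minimum lies at a vertex of the feasible set. List the vertices and price them.
spinach only: max(2059/562, 440/34) = 12.94 servings → $11.65.
banana only: max(2059/359, 440/10) = 44 servings → $6.60.
bell pepper only: max(2059/213, 440/198) = 9.667 servings → $12.08.
sweet potato only: max(2059/417, 440/40) = 11 servings → $4.40.
spinach + banana with both targets exact would need a negative amount; discard.
spinach + bell pepper with both tight: 3.018 servings and 1.704 servings → $4.85.
spinach + sweet potato: intersection lies outside the first quadrant.
banana + bell pepper with both tight: 4.553 servings and 1.992 servings → $3.17.
banana + sweet potato: the both-tight solution has a negative serving — not a feasible corner.
bell pepper + sweet potato with both tight: 1.366 servings and 4.24 servings → $3.40.
So the least-cost plan costs $3.17.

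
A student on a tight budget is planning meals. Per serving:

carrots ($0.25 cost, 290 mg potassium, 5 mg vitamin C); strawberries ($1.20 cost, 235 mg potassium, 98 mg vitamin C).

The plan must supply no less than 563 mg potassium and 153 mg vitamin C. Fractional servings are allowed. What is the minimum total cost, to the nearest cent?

$2.01

For a min-cost LP with two ≥-constraints, a basic feasible solution has at most two positive variables.
carrots only: max(563/290, 153/5) = 30.6 servings → $7.65.
strawberries only: max(563/235, 153/98) = 2.396 servings → $2.87.
carrots + strawberries with both tight: 0.7054 servings and 1.525 servings → $2.01.
The minimum over all feasible corners is $2.01.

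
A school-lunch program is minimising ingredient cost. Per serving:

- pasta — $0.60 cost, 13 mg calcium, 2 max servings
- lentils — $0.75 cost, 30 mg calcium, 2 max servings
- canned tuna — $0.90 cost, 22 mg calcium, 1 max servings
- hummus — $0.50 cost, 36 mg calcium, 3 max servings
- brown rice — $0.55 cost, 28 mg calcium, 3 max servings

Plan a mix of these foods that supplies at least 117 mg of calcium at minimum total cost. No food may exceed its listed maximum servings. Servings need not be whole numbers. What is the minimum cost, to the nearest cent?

Cost per mg of calcium: hummus $0.0139, brown rice $0.0196, lentils $0.0250, canned tuna $0.0409, pasta $0.0462.
Take 3 servings of hummus: +108.0 mg calcium for $1.50 (total $1.50, still need 9.0 mg).
Take 0.3214 servings of brown rice: +9.0 mg calcium for $0.18 (total $1.68, still need 0.0 mg).
Filling from the cheapest source first is optimal under one linear minimum: $1.68.

$1.68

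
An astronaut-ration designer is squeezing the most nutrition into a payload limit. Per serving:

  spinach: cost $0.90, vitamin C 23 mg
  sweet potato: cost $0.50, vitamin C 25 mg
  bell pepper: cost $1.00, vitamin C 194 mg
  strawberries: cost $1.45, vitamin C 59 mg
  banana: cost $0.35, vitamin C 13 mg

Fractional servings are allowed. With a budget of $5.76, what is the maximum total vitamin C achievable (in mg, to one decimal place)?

1117.4 mg

Vitamin C per dollar: bell pepper 194, sweet potato 50, strawberries 40.69, banana 37.14, spinach 25.56.
With no serving limits, spend the whole cost allowance on bell pepper: $5.76 / $1.00 × 194 mg = 1117.4 mg.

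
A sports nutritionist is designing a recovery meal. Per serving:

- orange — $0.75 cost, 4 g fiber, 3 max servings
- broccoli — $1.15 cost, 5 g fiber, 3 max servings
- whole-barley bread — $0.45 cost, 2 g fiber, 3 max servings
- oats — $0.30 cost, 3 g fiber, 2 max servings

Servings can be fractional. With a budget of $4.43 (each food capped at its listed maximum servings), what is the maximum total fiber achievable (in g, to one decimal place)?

Fiber per dollar: oats 10, orange 5.333, whole-barley bread 4.444, broccoli 4.348.
Take 2 servings of oats: spends $0.60, +6.0 g fiber (running total 6.0 g).
Take 3 servings of orange: spends $2.25, +12.0 g fiber (running total 18.0 g).
Take 3 servings of whole-barley bread: spends $1.35, +6.0 g fiber (running total 24.0 g).
Take 0.2 servings of broccoli: spends $0.23, +1.0 g fiber (running total 25.0 g).
Filling greedily by fiber-per-dollar is optimal for one linear limit, giving 25.0 g.

25.0 g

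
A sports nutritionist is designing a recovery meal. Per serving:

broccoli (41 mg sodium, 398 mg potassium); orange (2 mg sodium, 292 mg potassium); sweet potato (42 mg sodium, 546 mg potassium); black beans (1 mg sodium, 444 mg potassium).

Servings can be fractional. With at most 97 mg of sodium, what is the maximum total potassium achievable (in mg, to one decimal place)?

43068.0 mg

Potassium per mg sodium: black beans 444, orange 146, sweet potato 13, broccoli 9.707.
With no serving limits, spend the whole sodium allowance on black beans: 97 mg / 1 mg × 444 mg = 43068.0 mg.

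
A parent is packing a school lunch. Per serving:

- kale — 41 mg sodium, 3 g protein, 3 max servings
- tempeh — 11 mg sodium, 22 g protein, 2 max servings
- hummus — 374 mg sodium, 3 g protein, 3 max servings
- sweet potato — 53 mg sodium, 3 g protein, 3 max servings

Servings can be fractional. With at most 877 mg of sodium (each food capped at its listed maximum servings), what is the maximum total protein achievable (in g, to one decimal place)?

Protein per mg sodium: tempeh 2, kale 0.07317, sweet potato 0.0566, hummus 0.008021.
Take 2 servings of tempeh: uses 22 mg sodium, +44.0 g protein (running total 44.0 g).
Take 3 servings of kale: uses 123 mg sodium, +9.0 g protein (running total 53.0 g).
Take 3 servings of sweet potato: uses 159 mg sodium, +9.0 g protein (running total 62.0 g).
Take 1.532 servings of hummus: uses 573 mg sodium, +4.6 g protein (running total 66.6 g).
Greedy by best ratio exhausts the sodium allowance optimally: 66.6 g.

66.6 g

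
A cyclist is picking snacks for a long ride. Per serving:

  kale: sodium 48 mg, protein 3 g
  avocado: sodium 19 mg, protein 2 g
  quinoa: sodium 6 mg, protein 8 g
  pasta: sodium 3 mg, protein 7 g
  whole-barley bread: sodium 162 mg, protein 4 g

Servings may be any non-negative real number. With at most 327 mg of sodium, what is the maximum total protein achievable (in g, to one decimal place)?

Protein per mg sodium: pasta 2.333, quinoa 1.333, avocado 0.1053, kale 0.0625, whole-barley bread 0.02469.
With no serving limits, spend the whole sodium allowance on pasta: 327 mg / 3 mg × 7 g = 763.0 g.

763.0 g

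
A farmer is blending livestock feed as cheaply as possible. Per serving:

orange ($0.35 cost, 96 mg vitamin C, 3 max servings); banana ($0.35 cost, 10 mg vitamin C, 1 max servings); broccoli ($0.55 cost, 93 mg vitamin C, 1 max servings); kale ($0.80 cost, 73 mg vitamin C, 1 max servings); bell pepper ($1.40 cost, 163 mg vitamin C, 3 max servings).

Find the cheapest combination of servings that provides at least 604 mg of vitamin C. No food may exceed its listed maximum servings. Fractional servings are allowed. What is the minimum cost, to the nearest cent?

$3.52

Cost per mg of vitamin C: orange $0.0036, broccoli $0.0059, bell pepper $0.0086, kale $0.0110, banana $0.0350.
Take 3 servings of orange: +288.0 mg vitamin C for $1.05 (total $1.05, still need 316.0 mg).
Take 1 serving of broccoli: +93.0 mg vitamin C for $0.55 (total $1.60, still need 223.0 mg).
Take 1.368 servings of bell pepper: +223.0 mg vitamin C for $1.92 (total $3.52, still need 0.0 mg).
Filling from the cheapest source first is optimal under one linear minimum: $3.52.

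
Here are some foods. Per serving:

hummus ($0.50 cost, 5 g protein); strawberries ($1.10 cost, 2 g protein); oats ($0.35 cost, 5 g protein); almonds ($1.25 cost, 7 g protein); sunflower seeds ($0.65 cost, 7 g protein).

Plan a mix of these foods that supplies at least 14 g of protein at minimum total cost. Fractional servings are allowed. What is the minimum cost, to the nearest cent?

$0.98

Cost per g of protein: oats $0.0700, sunflower seeds $0.0929, hummus $0.1000, almonds $0.1786, strawberries $0.5500.
With no serving limits, use only oats: 14 g / 5 g = 2.8 servings × $0.35 = $0.98.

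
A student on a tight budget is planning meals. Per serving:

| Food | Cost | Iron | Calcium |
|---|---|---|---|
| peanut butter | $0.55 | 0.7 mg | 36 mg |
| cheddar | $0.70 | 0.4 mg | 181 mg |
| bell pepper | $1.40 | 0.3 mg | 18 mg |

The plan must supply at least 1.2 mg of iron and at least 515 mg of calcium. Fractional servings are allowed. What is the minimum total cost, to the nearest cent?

Check every corner: each single food scaled to meet both minima, and each pair solved so both constraints bind.
peanut butter only: max(1.2/0.7, 515/36) = 14.31 servings → $7.87.
cheddar only: max(1.2/0.4, 515/181) = 3 servings → $2.10.
bell pepper only: max(1.2/0.3, 515/18) = 28.61 servings → $40.06.
peanut butter + cheddar with both tight: 0.09973 servings and 2.825 servings → $2.03.
peanut butter + bell pepper with both targets exact would need a negative amount; discard.
cheddar + bell pepper with both tight: 2.822 servings and 0.2378 servings → $2.31.
So the least-cost plan costs $2.03.

$2.03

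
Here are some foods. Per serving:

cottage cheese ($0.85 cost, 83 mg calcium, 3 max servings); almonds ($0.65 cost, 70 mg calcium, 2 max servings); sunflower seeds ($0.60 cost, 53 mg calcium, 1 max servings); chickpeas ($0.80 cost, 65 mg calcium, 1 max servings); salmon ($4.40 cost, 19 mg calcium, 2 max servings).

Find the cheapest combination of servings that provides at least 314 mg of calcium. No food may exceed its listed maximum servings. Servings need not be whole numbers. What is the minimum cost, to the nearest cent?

$3.08

Cost per mg of calcium: almonds $0.0093, cottage cheese $0.0102, sunflower seeds $0.0113, chickpeas $0.0123, salmon $0.2316.
Take 2 servings of almonds: +140.0 mg calcium for $1.30 (total $1.30, still need 174.0 mg).
Take 2.096 servings of cottage cheese: +174.0 mg calcium for $1.78 (total $3.08, still need 0.0 mg).
Filling from the cheapest source first is optimal under one linear minimum: $3.08.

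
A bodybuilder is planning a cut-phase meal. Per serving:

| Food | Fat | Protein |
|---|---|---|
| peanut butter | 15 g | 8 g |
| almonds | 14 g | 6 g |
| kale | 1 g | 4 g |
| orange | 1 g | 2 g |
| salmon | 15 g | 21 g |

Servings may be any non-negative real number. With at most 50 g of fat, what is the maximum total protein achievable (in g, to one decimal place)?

200.0 g

Protein per g fat: kale 4, orange 2, salmon 1.4, peanut butter 0.5333, almonds 0.4286.
With no serving limits, spend the whole fat allowance on kale: 50 g / 1 g × 4 g = 200.0 g.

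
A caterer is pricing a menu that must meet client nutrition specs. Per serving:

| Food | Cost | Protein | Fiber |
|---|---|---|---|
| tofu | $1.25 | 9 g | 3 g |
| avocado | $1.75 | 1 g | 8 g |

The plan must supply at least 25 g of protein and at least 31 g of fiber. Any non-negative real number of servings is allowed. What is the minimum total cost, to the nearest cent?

Compare the cost at each extreme point of the feasible region.
tofu only: max(25/9, 31/3) = 10.33 servings → $12.92.
avocado only: max(25/1, 31/8) = 25 servings → $43.75.
tofu + avocado with both tight: 2.449 servings and 2.957 servings → $8.24.
Cheapest feasible corner: $8.24.

$8.24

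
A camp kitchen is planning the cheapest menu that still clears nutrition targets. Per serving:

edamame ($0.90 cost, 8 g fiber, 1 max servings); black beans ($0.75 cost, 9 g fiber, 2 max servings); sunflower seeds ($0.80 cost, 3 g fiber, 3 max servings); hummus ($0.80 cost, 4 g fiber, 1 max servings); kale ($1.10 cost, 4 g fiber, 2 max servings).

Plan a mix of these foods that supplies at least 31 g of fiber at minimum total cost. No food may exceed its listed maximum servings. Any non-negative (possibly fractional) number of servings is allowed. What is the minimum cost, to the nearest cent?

$3.47

Cost per g of fiber: black beans $0.0833, edamame $0.1125, hummus $0.2000, sunflower seeds $0.2667, kale $0.2750.
Take 2 servings of black beans: +18.0 g fiber for $1.50 (total $1.50, still need 13.0 g).
Take 1 serving of edamame: +8.0 g fiber for $0.90 (total $2.40, still need 5.0 g).
Take 1 serving of hummus: +4.0 g fiber for $0.80 (total $3.20, still need 1.0 g).
Take 0.3333 servings of sunflower seeds: +1.0 g fiber for $0.27 (total $3.47, still need 0.0 g).
Filling from the cheapest source first is optimal under one linear minimum: $3.47.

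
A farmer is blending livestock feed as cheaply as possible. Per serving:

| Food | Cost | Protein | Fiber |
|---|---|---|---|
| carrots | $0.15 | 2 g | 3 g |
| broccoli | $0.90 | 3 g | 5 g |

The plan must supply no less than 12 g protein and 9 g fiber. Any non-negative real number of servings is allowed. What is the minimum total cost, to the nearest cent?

$0.90

Check every corner: each single food scaled to meet both minima, and each pair solved so both constraints bind.
carrots only: max(12/2, 9/3) = 6 servings → $0.90.
broccoli only: max(12/3, 9/5) = 4 servings → $3.60.
carrots + broccoli: intersection lies outside the first quadrant.
So the least-cost plan costs $0.90.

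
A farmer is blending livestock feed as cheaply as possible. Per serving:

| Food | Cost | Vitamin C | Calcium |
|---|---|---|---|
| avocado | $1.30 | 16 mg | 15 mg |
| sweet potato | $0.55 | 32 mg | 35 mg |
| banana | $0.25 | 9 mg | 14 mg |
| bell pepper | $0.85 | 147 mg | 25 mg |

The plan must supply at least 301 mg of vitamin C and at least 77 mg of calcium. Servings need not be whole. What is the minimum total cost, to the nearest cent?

$2.06

This is a tiny linear program; its minimum lies at a vertex of the feasible set. List the vertices and price them.
avocado only: max(301/16, 77/15) = 18.81 servings → $24.46.
sweet potato only: max(301/32, 77/35) = 9.406 servings → $5.17.
banana only: max(301/9, 77/14) = 33.44 servings → $8.36.
bell pepper only: max(301/147, 77/25) = 3.08 servings → $2.62.
avocado + sweet potato: intersection lies outside the first quadrant.
avocado + banana: intersection lies outside the first quadrant.
avocado + bell pepper with both tight: 2.102 servings and 1.819 servings → $4.28.
sweet potato + banana: intersection lies outside the first quadrant.
sweet potato + bell pepper with both tight: 0.8732 servings and 1.858 servings → $2.06.
banana + bell pepper with both tight: 2.07 servings and 1.921 servings → $2.15.
The minimum over all feasible corners is $2.06.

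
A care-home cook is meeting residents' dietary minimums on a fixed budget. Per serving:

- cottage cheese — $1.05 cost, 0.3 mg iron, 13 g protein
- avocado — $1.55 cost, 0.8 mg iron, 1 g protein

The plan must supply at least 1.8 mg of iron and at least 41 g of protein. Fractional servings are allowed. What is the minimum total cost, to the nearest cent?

$4.93

Minimising a linear cost over {iron ≥ 1.8, protein ≥ 41, servings ≥ 0} — the optimum is at a vertex, using one or two foods.
cottage cheese only: max(1.8/0.3, 41/13) = 6 servings → $6.30.
avocado only: max(1.8/0.8, 41/1) = 41 servings → $63.55.
cottage cheese + avocado with both tight: 3.069 servings and 1.099 servings → $4.93.
So the least-cost plan costs $4.93.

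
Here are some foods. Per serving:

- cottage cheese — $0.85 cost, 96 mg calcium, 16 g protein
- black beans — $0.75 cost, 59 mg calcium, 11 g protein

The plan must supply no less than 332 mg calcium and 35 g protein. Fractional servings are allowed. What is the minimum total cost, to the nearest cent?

$2.94

A basic optimal solution has at most two foods positive. Try each food alone and each pair with both targets met exactly.
cottage cheese only: max(332/96, 35/16) = 3.458 servings → $2.94.
black beans only: max(332/59, 35/11) = 5.627 servings → $4.22.
cottage cheese + black beans: the both-tight solution has a negative serving — not a feasible corner.
The minimum over all feasible corners is $2.94.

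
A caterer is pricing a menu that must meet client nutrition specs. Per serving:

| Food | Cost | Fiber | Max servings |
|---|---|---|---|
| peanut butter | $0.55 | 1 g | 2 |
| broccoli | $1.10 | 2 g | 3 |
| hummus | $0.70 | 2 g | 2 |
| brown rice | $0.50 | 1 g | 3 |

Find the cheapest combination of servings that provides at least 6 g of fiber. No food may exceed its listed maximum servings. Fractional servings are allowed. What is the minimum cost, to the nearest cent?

$2.40

Cost per g of fiber: hummus $0.3500, brown rice $0.5000, peanut butter $0.5500, broccoli $0.5500.
Take 2 servings of hummus: +4.0 g fiber for $1.40 (total $1.40, still need 2.0 g).
Take 2 servings of brown rice: +2.0 g fiber for $1.00 (total $2.40, still need 0.0 g).
Greedy by cheapest-per-g is optimal for a single linear constraint, so the minimum cost is $2.40.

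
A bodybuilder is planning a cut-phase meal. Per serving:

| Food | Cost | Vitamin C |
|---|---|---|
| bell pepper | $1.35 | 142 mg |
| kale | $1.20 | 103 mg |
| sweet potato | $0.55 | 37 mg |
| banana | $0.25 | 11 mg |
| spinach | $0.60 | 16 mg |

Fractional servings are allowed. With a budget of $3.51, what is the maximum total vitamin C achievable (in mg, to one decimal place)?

369.2 mg

Vitamin C per dollar: bell pepper 105.2, kale 85.83, sweet potato 67.27, banana 44, spinach 26.67.
With no serving limits, spend the whole cost allowance on bell pepper: $3.51 / $1.35 × 142 mg = 369.2 mg.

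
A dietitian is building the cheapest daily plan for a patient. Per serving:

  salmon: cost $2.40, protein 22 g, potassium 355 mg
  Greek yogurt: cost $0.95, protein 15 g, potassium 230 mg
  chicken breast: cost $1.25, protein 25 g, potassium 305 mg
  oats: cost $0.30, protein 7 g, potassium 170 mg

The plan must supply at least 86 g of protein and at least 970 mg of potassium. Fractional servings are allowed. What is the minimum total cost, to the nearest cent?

Check every corner: each single food scaled to meet both minima, and each pair solved so both constraints bind.
salmon only: max(86/22, 970/355) = 3.909 servings → $9.38.
Greek yogurt only: max(86/15, 970/230) = 5.733 servings → $5.45.
chicken breast only: max(86/25, 970/305) = 3.44 servings → $4.30.
oats only: max(86/7, 970/170) = 12.29 servings → $3.69.
salmon + Greek yogurt: intersection lies outside the first quadrant.
salmon + chicken breast with both targets exact would need a negative amount; discard.
salmon + oats: the both-tight solution has a negative serving — not a feasible corner.
Greek yogurt + chicken breast with both targets exact would need a negative amount; discard.
Greek yogurt + oats: intersection lies outside the first quadrant.
chicken breast + oats with both targets exact would need a negative amount; discard.
The minimum over all feasible corners is $3.69.

$3.69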